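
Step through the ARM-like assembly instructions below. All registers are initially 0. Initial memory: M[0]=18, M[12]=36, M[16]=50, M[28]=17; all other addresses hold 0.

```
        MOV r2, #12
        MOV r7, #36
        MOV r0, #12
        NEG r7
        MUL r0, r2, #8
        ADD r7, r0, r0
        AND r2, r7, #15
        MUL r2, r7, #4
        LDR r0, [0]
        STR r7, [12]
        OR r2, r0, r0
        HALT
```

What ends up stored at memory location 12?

after MOV r2, #12: r2=12
after MOV r7, #36: r7=36
after MOV r0, #12: r0=12
after NEG r7: r7=-(36)=-36
after MUL r0, r2, #8: r0=12*8=96
after ADD r7, r0, r0: r7=96+96=192
after AND r2, r7, #15: r2=192&15=0
after MUL r2, r7, #4: r2=192*4=768
after LDR r0, [0]: r0=M[0]=18
STR r7, [12] → M[12]=192
after OR r2, r0, r0: r2=18|18=18
halt.

192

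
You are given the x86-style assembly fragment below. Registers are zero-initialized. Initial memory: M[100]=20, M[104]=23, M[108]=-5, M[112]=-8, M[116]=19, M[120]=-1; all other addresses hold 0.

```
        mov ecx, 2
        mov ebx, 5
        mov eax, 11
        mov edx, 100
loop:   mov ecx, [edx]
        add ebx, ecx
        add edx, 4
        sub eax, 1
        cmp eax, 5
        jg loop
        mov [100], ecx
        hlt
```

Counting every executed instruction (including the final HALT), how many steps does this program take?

42

after mov ecx, 2: ecx=2
after mov ebx, 5: ebx=5
after mov eax, 11: eax=11
after mov edx, 100: edx=100
after mov ecx, [edx]: ecx=M[100]=20
after add ebx, ecx: ebx=5+20=25
after add edx, 4: edx=100+4=104
after sub eax, 1: eax=11-1=10
cmp eax, 5  (cmp 10,5)
jg loop: taken
after mov ecx, [edx]: ecx=M[104]=23
after add ebx, ecx: ebx=25+23=48
after add edx, 4: edx=104+4=108
after sub eax, 1: eax=10-1=9
cmp eax, 5  (cmp 9,5)
jg loop: taken
after mov ecx, [edx]: ecx=M[108]=-5
after add ebx, ecx: ebx=48+(-5)=43
after add edx, 4: edx=108+4=112
after sub eax, 1: eax=9-1=8
cmp eax, 5  (cmp 8,5)
jg loop: taken
after mov ecx, [edx]: ecx=M[112]=-8
after add ebx, ecx: ebx=43+(-8)=35
after add edx, 4: edx=112+4=116
after sub eax, 1: eax=8-1=7
cmp eax, 5  (cmp 7,5)
jg loop: taken
after mov ecx, [edx]: ecx=M[116]=19
after add ebx, ecx: ebx=35+19=54
after add edx, 4: edx=116+4=120
after sub eax, 1: eax=7-1=6
cmp eax, 5  (cmp 6,5)
jg loop: taken
after mov ecx, [edx]: ecx=M[120]=-1
after add ebx, ecx: ebx=54+(-1)=53
after add edx, 4: edx=120+4=124
after sub eax, 1: eax=6-1=5
cmp eax, 5  (cmp 5,5)
jg loop: not taken
mov [100], ecx → M[100]=-1
halt.
Total executed instructions: 42.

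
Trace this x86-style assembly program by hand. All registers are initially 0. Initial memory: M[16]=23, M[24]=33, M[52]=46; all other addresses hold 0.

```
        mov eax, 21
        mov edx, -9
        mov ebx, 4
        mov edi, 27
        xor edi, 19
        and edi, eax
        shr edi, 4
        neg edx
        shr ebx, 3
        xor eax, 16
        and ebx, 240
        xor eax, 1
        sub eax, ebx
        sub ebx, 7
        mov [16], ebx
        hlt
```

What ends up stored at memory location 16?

eax=21
edx=-9
ebx=4
edi=27
edi=27^19=8
edi=8&21=0
edi=0>>4=0
edx=-(-9)=9
ebx=4>>3=0
eax=21^16=5
ebx=0&240=0
eax=5^1=4
eax=4-0=4
ebx=0-7=-7
mov [16], ebx → M[16]=-7
halt.

-7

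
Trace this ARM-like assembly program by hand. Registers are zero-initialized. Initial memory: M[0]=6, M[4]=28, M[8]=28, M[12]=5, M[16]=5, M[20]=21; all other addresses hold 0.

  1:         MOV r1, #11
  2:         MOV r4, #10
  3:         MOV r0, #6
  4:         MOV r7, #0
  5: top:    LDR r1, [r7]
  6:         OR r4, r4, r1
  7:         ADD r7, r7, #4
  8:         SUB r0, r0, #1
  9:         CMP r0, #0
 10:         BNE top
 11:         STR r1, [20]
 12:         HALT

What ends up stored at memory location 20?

21

r1=11
r4=10
r0=6
r7=0
r1=M[0]=6
r4=10|6=14
r7=0+4=4
r0=6-1=5
CMP r0, #0  (cmp 5,0)
BNE top: taken
r1=M[4]=28
r4=14|28=30
r7=4+4=8
r0=5-1=4
CMP r0, #0  (cmp 4,0)
BNE top: taken
r1=M[8]=28
r4=30|28=30
r7=8+4=12
r0=4-1=3
CMP r0, #0  (cmp 3,0)
BNE top: taken
r1=M[12]=5
r4=30|5=31
r7=12+4=16
r0=3-1=2
CMP r0, #0  (cmp 2,0)
BNE top: taken
r1=M[16]=5
r4=31|5=31
r7=16+4=20
r0=2-1=1
CMP r0, #0  (cmp 1,0)
BNE top: taken
r1=M[20]=21
r4=31|21=31
r7=20+4=24
r0=1-1=0
CMP r0, #0  (cmp 0,0)
BNE top: not taken
STR r1, [20] → M[20]=21
halt.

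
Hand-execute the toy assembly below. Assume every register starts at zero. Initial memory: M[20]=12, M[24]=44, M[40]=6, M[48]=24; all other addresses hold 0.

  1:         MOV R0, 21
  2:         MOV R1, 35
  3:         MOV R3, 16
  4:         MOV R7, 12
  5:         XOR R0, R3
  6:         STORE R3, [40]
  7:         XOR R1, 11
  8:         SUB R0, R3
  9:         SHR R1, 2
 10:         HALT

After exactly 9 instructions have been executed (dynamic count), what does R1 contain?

10

after MOV R0, 21: R0=21
after MOV R1, 35: R1=35
after MOV R3, 16: R3=16
after MOV R7, 12: R7=12
after XOR R0, R3: R0=21^16=5
STORE R3, [40] → M[40]=16
after XOR R1, 11: R1=35^11=40
after SUB R0, R3: R0=5-16=-11
after SHR R1, 2: R1=40>>2=10
After step 9: R1 = 10.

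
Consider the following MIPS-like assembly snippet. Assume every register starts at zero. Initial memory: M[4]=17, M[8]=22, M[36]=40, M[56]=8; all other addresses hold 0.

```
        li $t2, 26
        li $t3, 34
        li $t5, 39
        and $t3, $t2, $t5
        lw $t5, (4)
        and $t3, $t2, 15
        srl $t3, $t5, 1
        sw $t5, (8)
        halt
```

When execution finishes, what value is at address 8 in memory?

17

after li $t2, 26: $t2=26
after li $t3, 34: $t3=34
after li $t5, 39: $t5=39
after and $t3, $t2, $t5: $t3=26&39=2
after lw $t5, (4): $t5=M[4]=17
after and $t3, $t2, 15: $t3=26&15=10
after srl $t3, $t5, 1: $t3=17>>1=8
sw $t5, (8) → M[8]=17
halt.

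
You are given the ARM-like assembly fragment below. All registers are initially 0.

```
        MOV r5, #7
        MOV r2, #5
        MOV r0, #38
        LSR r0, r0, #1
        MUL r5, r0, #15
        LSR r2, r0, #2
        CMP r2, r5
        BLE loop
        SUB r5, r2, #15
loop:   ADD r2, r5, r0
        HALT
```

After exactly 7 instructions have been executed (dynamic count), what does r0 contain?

19

MOV r5, #7 → r5=7
MOV r2, #5 → r2=5
MOV r0, #38 → r0=38
LSR r0, r0, #1 → r0=38>>1=19
MUL r5, r0, #15 → r5=19*15=285
LSR r2, r0, #2 → r2=19>>2=4
CMP r2, r5  (cmp 4,285)
After step 7: r0 = 19.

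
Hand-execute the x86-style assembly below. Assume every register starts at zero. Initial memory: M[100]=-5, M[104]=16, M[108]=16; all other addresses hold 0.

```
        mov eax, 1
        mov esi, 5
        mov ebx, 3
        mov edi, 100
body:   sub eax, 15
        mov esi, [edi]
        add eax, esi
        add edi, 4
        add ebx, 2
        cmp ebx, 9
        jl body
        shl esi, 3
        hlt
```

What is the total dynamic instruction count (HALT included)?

27

eax=1
esi=5
ebx=3
edi=100
eax=1-15=-14
esi=M[100]=-5
eax=(-14)+(-5)=-19
edi=100+4=104
ebx=3+2=5
cmp ebx, 9  (cmp 5,9)
jl body: taken
eax=(-19)-15=-34
esi=M[104]=16
eax=(-34)+16=-18
edi=104+4=108
ebx=5+2=7
cmp ebx, 9  (cmp 7,9)
jl body: taken
eax=(-18)-15=-33
esi=M[108]=16
eax=(-33)+16=-17
edi=108+4=112
ebx=7+2=9
cmp ebx, 9  (cmp 9,9)
jl body: not taken
esi=16<<3=128
halt.
Total executed instructions: 27.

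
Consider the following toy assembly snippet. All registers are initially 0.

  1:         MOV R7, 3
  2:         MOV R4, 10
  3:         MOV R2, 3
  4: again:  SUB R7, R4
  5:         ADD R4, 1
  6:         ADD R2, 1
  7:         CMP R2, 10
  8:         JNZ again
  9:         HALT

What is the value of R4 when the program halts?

after MOV R7, 3: R7=3
after MOV R4, 10: R4=10
after MOV R2, 3: R2=3
after SUB R7, R4: R7=3-10=-7
after ADD R4, 1: R4=10+1=11
after ADD R2, 1: R2=3+1=4
CMP R2, 10  (cmp 4,10)
JNZ again: taken
after SUB R7, R4: R7=(-7)-11=-18
after ADD R4, 1: R4=11+1=12
after ADD R2, 1: R2=4+1=5
CMP R2, 10  (cmp 5,10)
JNZ again: taken
after SUB R7, R4: R7=(-18)-12=-30
after ADD R4, 1: R4=12+1=13
after ADD R2, 1: R2=5+1=6
CMP R2, 10  (cmp 6,10)
JNZ again: taken
after SUB R7, R4: R7=(-30)-13=-43
after ADD R4, 1: R4=13+1=14
after ADD R2, 1: R2=6+1=7
CMP R2, 10  (cmp 7,10)
JNZ again: taken
after SUB R7, R4: R7=(-43)-14=-57
after ADD R4, 1: R4=14+1=15
after ADD R2, 1: R2=7+1=8
CMP R2, 10  (cmp 8,10)
JNZ again: taken
after SUB R7, R4: R7=(-57)-15=-72
after ADD R4, 1: R4=15+1=16
after ADD R2, 1: R2=8+1=9
CMP R2, 10  (cmp 9,10)
JNZ again: taken
after SUB R7, R4: R7=(-72)-16=-88
after ADD R4, 1: R4=16+1=17
after ADD R2, 1: R2=9+1=10
CMP R2, 10  (cmp 10,10)
JNZ again: not taken
halt.

17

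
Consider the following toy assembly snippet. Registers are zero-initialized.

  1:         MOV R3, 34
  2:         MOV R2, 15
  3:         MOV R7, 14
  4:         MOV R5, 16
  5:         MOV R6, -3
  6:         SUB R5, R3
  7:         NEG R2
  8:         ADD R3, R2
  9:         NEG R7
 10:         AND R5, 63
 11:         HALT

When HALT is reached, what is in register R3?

after MOV R3, 34: R3=34
after MOV R2, 15: R2=15
after MOV R7, 14: R7=14
after MOV R5, 16: R5=16
after MOV R6, -3: R6=-3
after SUB R5, R3: R5=16-34=-18
after NEG R2: R2=-(15)=-15
after ADD R3, R2: R3=34+(-15)=19
after NEG R7: R7=-(14)=-14
after AND R5, 63: R5=(-18)&63=46
halt.

19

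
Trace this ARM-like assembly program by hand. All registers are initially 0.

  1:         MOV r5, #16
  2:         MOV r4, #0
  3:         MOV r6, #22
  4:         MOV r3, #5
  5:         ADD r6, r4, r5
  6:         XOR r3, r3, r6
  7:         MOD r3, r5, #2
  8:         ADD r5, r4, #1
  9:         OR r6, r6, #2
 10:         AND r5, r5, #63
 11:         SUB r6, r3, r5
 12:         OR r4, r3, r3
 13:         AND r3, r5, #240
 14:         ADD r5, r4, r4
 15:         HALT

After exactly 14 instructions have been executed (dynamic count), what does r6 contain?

-1

r5=16
r4=0
r6=22
r3=5
r6=0+16=16
r3=5^16=21
r3=16%2=0
r5=0+1=1
r6=16|2=18
r5=1&63=1
r6=0-1=-1
r4=0|0=0
r3=1&240=0
r5=0+0=0
After step 14: r6 = -1.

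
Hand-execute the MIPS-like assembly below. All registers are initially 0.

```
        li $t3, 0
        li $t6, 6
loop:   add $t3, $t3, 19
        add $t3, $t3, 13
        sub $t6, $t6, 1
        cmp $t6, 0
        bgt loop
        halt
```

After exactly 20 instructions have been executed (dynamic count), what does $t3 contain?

128

$t3=0
$t6=6
$t3=0+19=19
$t3=19+13=32
$t6=6-1=5
cmp $t6, 0  (cmp 5,0)
bgt loop: taken
$t3=32+19=51
$t3=51+13=64
$t6=5-1=4
cmp $t6, 0  (cmp 4,0)
bgt loop: taken
$t3=64+19=83
$t3=83+13=96
$t6=4-1=3
cmp $t6, 0  (cmp 3,0)
bgt loop: taken
$t3=96+19=115
$t3=115+13=128
$t6=3-1=2
After step 20: $t3 = 128.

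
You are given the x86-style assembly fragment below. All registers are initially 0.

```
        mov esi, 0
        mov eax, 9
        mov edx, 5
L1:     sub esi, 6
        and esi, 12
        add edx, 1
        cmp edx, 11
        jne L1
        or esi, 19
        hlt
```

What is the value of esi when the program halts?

after mov esi, 0: esi=0
after mov eax, 9: eax=9
after mov edx, 5: edx=5
after sub esi, 6: esi=0-6=-6
after and esi, 12: esi=(-6)&12=8
after add edx, 1: edx=5+1=6
cmp edx, 11  (cmp 6,11)
jne L1: taken
after sub esi, 6: esi=8-6=2
after and esi, 12: esi=2&12=0
after add edx, 1: edx=6+1=7
cmp edx, 11  (cmp 7,11)
jne L1: taken
after sub esi, 6: esi=0-6=-6
after and esi, 12: esi=(-6)&12=8
after add edx, 1: edx=7+1=8
cmp edx, 11  (cmp 8,11)
jne L1: taken
after sub esi, 6: esi=8-6=2
after and esi, 12: esi=2&12=0
after add edx, 1: edx=8+1=9
cmp edx, 11  (cmp 9,11)
jne L1: taken
after sub esi, 6: esi=0-6=-6
after and esi, 12: esi=(-6)&12=8
after add edx, 1: edx=9+1=10
cmp edx, 11  (cmp 10,11)
jne L1: taken
after sub esi, 6: esi=8-6=2
after and esi, 12: esi=2&12=0
after add edx, 1: edx=10+1=11
cmp edx, 11  (cmp 11,11)
jne L1: not taken
after or esi, 19: esi=0|19=19
halt.

19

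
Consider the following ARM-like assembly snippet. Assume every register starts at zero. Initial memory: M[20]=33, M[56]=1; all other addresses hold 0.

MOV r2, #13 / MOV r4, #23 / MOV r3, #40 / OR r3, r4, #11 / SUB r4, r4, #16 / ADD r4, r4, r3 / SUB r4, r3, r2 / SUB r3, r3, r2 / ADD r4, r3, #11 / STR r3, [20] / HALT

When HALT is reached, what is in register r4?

29

MOV r2, #13 → r2=13
MOV r4, #23 → r4=23
MOV r3, #40 → r3=40
OR r3, r4, #11 → r3=23|11=31
SUB r4, r4, #16 → r4=23-16=7
ADD r4, r4, r3 → r4=7+31=38
SUB r4, r3, r2 → r4=31-13=18
SUB r3, r3, r2 → r3=31-13=18
ADD r4, r3, #11 → r4=18+11=29
STR r3, [20] → M[20]=18
halt.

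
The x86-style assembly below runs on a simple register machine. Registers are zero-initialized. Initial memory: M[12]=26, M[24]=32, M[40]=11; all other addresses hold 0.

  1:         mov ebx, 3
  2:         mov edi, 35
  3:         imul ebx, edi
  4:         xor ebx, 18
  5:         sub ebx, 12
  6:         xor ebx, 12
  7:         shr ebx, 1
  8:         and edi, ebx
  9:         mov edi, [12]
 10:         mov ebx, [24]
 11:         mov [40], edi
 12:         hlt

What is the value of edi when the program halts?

mov ebx, 3 → ebx=3
mov edi, 35 → edi=35
imul ebx, edi → ebx=3*35=105
xor ebx, 18 → ebx=105^18=123
sub ebx, 12 → ebx=123-12=111
xor ebx, 12 → ebx=111^12=99
shr ebx, 1 → ebx=99>>1=49
and edi, ebx → edi=35&49=33
mov edi, [12] → edi=M[12]=26
mov ebx, [24] → ebx=M[24]=32
mov [40], edi → M[40]=26
halt.

26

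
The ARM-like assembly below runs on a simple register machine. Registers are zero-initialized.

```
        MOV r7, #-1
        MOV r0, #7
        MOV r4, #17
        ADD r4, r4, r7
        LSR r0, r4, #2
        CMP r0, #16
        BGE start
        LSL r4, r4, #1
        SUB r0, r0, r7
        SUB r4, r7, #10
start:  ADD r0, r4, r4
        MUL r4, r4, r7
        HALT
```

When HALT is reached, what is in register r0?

-22

after MOV r7, #-1: r7=-1
after MOV r0, #7: r0=7
after MOV r4, #17: r4=17
after ADD r4, r4, r7: r4=17+(-1)=16
after LSR r0, r4, #2: r0=16>>2=4
CMP r0, #16  (cmp 4,16)
BGE start: not taken
after LSL r4, r4, #1: r4=16<<1=32
after SUB r0, r0, r7: r0=4-(-1)=5
after SUB r4, r7, #10: r4=(-1)-10=-11
after ADD r0, r4, r4: r0=(-11)+(-11)=-22
after MUL r4, r4, r7: r4=(-11)*(-1)=11
halt.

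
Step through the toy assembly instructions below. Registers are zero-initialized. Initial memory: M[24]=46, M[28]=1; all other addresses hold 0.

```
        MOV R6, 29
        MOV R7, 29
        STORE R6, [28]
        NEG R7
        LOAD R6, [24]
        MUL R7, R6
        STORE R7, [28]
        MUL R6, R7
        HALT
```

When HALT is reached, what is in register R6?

-61364

after MOV R6, 29: R6=29
after MOV R7, 29: R7=29
STORE R6, [28] → M[28]=29
after NEG R7: R7=-(29)=-29
after LOAD R6, [24]: R6=M[24]=46
after MUL R7, R6: R7=(-29)*46=-1334
STORE R7, [28] → M[28]=-1334
after MUL R6, R7: R6=46*(-1334)=-61364
halt.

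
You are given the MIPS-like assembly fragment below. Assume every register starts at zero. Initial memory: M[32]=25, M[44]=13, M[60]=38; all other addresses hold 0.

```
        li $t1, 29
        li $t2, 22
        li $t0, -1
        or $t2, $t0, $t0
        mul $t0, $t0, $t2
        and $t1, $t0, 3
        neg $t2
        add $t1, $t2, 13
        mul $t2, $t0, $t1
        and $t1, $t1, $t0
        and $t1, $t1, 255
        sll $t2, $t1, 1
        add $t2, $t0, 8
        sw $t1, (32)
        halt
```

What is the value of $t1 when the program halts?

after li $t1, 29: $t1=29
after li $t2, 22: $t2=22
after li $t0, -1: $t0=-1
after or $t2, $t0, $t0: $t2=(-1)|(-1)=-1
after mul $t0, $t0, $t2: $t0=(-1)*(-1)=1
after and $t1, $t0, 3: $t1=1&3=1
after neg $t2: $t2=-(-1)=1
after add $t1, $t2, 13: $t1=1+13=14
after mul $t2, $t0, $t1: $t2=1*14=14
after and $t1, $t1, $t0: $t1=14&1=0
after and $t1, $t1, 255: $t1=0&255=0
after sll $t2, $t1, 1: $t2=0<<1=0
after add $t2, $t0, 8: $t2=1+8=9
sw $t1, (32) → M[32]=0
halt.

0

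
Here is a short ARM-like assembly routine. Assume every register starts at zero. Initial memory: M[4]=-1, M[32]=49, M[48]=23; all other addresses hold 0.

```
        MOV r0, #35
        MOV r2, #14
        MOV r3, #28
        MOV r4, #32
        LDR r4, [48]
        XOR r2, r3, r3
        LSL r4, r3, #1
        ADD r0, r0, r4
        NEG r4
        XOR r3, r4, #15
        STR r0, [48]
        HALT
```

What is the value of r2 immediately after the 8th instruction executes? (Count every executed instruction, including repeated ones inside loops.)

MOV r0, #35 → r0=35
MOV r2, #14 → r2=14
MOV r3, #28 → r3=28
MOV r4, #32 → r4=32
LDR r4, [48] → r4=M[48]=23
XOR r2, r3, r3 → r2=28^28=0
LSL r4, r3, #1 → r4=28<<1=56
ADD r0, r0, r4 → r0=35+56=91
After step 8: r2 = 0.

0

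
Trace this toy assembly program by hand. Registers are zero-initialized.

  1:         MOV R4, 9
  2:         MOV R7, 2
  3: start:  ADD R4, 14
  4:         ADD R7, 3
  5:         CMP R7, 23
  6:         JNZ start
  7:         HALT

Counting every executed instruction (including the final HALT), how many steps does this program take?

R4=9
R7=2
R4=9+14=23
R7=2+3=5
CMP R7, 23  (cmp 5,23)
JNZ start: taken
R4=23+14=37
R7=5+3=8
CMP R7, 23  (cmp 8,23)
JNZ start: taken
R4=37+14=51
R7=8+3=11
CMP R7, 23  (cmp 11,23)
JNZ start: taken
R4=51+14=65
R7=11+3=14
CMP R7, 23  (cmp 14,23)
JNZ start: taken
R4=65+14=79
R7=14+3=17
CMP R7, 23  (cmp 17,23)
JNZ start: taken
R4=79+14=93
R7=17+3=20
CMP R7, 23  (cmp 20,23)
JNZ start: taken
R4=93+14=107
R7=20+3=23
CMP R7, 23  (cmp 23,23)
JNZ start: not taken
halt.
Total executed instructions: 31.

31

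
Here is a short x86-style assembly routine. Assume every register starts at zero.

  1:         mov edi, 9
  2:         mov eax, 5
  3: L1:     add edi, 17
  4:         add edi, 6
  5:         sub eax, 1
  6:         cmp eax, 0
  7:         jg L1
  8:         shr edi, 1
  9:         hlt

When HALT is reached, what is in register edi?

after mov edi, 9: edi=9
after mov eax, 5: eax=5
after add edi, 17: edi=9+17=26
after add edi, 6: edi=26+6=32
after sub eax, 1: eax=5-1=4
cmp eax, 0  (cmp 4,0)
jg L1: taken
after add edi, 17: edi=32+17=49
after add edi, 6: edi=49+6=55
after sub eax, 1: eax=4-1=3
cmp eax, 0  (cmp 3,0)
jg L1: taken
after add edi, 17: edi=55+17=72
after add edi, 6: edi=72+6=78
after sub eax, 1: eax=3-1=2
cmp eax, 0  (cmp 2,0)
jg L1: taken
after add edi, 17: edi=78+17=95
after add edi, 6: edi=95+6=101
after sub eax, 1: eax=2-1=1
cmp eax, 0  (cmp 1,0)
jg L1: taken
after add edi, 17: edi=101+17=118
after add edi, 6: edi=118+6=124
after sub eax, 1: eax=1-1=0
cmp eax, 0  (cmp 0,0)
jg L1: not taken
after shr edi, 1: edi=124>>1=62
halt.

62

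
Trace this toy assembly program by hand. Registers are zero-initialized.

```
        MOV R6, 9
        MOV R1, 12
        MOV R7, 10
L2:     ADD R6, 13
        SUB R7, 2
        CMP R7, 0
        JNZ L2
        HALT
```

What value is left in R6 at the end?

after MOV R6, 9: R6=9
after MOV R1, 12: R1=12
after MOV R7, 10: R7=10
after ADD R6, 13: R6=9+13=22
after SUB R7, 2: R7=10-2=8
CMP R7, 0  (cmp 8,0)
JNZ L2: taken
after ADD R6, 13: R6=22+13=35
after SUB R7, 2: R7=8-2=6
CMP R7, 0  (cmp 6,0)
JNZ L2: taken
after ADD R6, 13: R6=35+13=48
after SUB R7, 2: R7=6-2=4
CMP R7, 0  (cmp 4,0)
JNZ L2: taken
after ADD R6, 13: R6=48+13=61
after SUB R7, 2: R7=4-2=2
CMP R7, 0  (cmp 2,0)
JNZ L2: taken
after ADD R6, 13: R6=61+13=74
after SUB R7, 2: R7=2-2=0
CMP R7, 0  (cmp 0,0)
JNZ L2: not taken
halt.

74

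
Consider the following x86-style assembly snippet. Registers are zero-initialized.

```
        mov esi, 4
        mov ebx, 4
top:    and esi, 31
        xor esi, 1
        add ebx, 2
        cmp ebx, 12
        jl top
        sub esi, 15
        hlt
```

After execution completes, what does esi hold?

mov esi, 4 → esi=4
mov ebx, 4 → ebx=4
and esi, 31 → esi=4&31=4
xor esi, 1 → esi=4^1=5
add ebx, 2 → ebx=4+2=6
cmp ebx, 12  (cmp 6,12)
jl top: taken
and esi, 31 → esi=5&31=5
xor esi, 1 → esi=5^1=4
add ebx, 2 → ebx=6+2=8
cmp ebx, 12  (cmp 8,12)
jl top: taken
and esi, 31 → esi=4&31=4
xor esi, 1 → esi=4^1=5
add ebx, 2 → ebx=8+2=10
cmp ebx, 12  (cmp 10,12)
jl top: taken
and esi, 31 → esi=5&31=5
xor esi, 1 → esi=5^1=4
add ebx, 2 → ebx=10+2=12
cmp ebx, 12  (cmp 12,12)
jl top: not taken
sub esi, 15 → esi=4-15=-11
halt.

-11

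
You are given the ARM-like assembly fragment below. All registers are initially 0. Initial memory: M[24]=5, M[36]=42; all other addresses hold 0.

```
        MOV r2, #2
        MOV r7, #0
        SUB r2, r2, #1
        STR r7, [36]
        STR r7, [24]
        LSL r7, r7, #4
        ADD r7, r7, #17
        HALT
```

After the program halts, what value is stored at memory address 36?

0

r2=2
r7=0
r2=2-1=1
STR r7, [36] → M[36]=0
STR r7, [24] → M[24]=0
r7=0<<4=0
r7=0+17=17
halt.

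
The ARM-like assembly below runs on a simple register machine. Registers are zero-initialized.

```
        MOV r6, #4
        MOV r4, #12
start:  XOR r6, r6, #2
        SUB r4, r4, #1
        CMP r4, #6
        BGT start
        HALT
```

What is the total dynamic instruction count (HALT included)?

27

after MOV r6, #4: r6=4
after MOV r4, #12: r4=12
after XOR r6, r6, #2: r6=4^2=6
after SUB r4, r4, #1: r4=12-1=11
CMP r4, #6  (cmp 11,6)
BGT start: taken
after XOR r6, r6, #2: r6=6^2=4
after SUB r4, r4, #1: r4=11-1=10
CMP r4, #6  (cmp 10,6)
BGT start: taken
after XOR r6, r6, #2: r6=4^2=6
after SUB r4, r4, #1: r4=10-1=9
CMP r4, #6  (cmp 9,6)
BGT start: taken
after XOR r6, r6, #2: r6=6^2=4
after SUB r4, r4, #1: r4=9-1=8
CMP r4, #6  (cmp 8,6)
BGT start: taken
after XOR r6, r6, #2: r6=4^2=6
after SUB r4, r4, #1: r4=8-1=7
CMP r4, #6  (cmp 7,6)
BGT start: taken
after XOR r6, r6, #2: r6=6^2=4
after SUB r4, r4, #1: r4=7-1=6
CMP r4, #6  (cmp 6,6)
BGT start: not taken
halt.
Total executed instructions: 27.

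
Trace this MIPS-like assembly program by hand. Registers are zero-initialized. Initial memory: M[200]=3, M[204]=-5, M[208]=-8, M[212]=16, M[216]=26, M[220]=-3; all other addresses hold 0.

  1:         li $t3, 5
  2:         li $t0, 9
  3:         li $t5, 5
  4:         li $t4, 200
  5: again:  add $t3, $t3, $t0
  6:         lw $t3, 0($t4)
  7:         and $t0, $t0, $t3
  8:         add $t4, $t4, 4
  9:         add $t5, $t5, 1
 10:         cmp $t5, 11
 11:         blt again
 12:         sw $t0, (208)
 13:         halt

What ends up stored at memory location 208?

0

$t3=5
$t0=9
$t5=5
$t4=200
$t3=5+9=14
$t3=M[200]=3
$t0=9&3=1
$t4=200+4=204
$t5=5+1=6
cmp $t5, 11  (cmp 6,11)
blt again: taken
$t3=3+1=4
$t3=M[204]=-5
$t0=1&(-5)=1
$t4=204+4=208
$t5=6+1=7
cmp $t5, 11  (cmp 7,11)
blt again: taken
$t3=(-5)+1=-4
$t3=M[208]=-8
$t0=1&(-8)=0
$t4=208+4=212
$t5=7+1=8
cmp $t5, 11  (cmp 8,11)
blt again: taken
$t3=(-8)+0=-8
$t3=M[212]=16
$t0=0&16=0
$t4=212+4=216
$t5=8+1=9
cmp $t5, 11  (cmp 9,11)
blt again: taken
$t3=16+0=16
$t3=M[216]=26
$t0=0&26=0
$t4=216+4=220
$t5=9+1=10
cmp $t5, 11  (cmp 10,11)
blt again: taken
$t3=26+0=26
$t3=M[220]=-3
$t0=0&(-3)=0
$t4=220+4=224
$t5=10+1=11
cmp $t5, 11  (cmp 11,11)
blt again: not taken
sw $t0, (208) → M[208]=0
halt.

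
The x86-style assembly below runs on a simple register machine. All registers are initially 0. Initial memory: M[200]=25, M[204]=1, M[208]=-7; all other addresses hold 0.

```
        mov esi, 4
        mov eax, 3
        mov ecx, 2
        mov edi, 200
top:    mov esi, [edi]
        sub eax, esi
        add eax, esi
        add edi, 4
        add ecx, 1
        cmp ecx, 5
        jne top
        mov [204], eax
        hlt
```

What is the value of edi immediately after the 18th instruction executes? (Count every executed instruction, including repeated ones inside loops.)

208

after mov esi, 4: esi=4
after mov eax, 3: eax=3
after mov ecx, 2: ecx=2
after mov edi, 200: edi=200
after mov esi, [edi]: esi=M[200]=25
after sub eax, esi: eax=3-25=-22
after add eax, esi: eax=(-22)+25=3
after add edi, 4: edi=200+4=204
after add ecx, 1: ecx=2+1=3
cmp ecx, 5  (cmp 3,5)
jne top: taken
after mov esi, [edi]: esi=M[204]=1
after sub eax, esi: eax=3-1=2
after add eax, esi: eax=2+1=3
after add edi, 4: edi=204+4=208
after add ecx, 1: ecx=3+1=4
cmp ecx, 5  (cmp 4,5)
jne top: taken
After step 18: edi = 208.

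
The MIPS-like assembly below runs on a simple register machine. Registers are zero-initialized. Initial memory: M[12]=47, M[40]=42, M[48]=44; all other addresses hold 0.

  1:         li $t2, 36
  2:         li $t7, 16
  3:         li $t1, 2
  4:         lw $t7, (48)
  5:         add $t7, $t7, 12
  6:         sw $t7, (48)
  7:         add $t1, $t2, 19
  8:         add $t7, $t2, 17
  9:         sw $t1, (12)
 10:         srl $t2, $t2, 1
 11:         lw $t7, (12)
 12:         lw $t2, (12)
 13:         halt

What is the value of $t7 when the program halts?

55

li $t2, 36 → $t2=36
li $t7, 16 → $t7=16
li $t1, 2 → $t1=2
lw $t7, (48) → $t7=M[48]=44
add $t7, $t7, 12 → $t7=44+12=56
sw $t7, (48) → M[48]=56
add $t1, $t2, 19 → $t1=36+19=55
add $t7, $t2, 17 → $t7=36+17=53
sw $t1, (12) → M[12]=55
srl $t2, $t2, 1 → $t2=36>>1=18
lw $t7, (12) → $t7=M[12]=55
lw $t2, (12) → $t2=M[12]=55
halt.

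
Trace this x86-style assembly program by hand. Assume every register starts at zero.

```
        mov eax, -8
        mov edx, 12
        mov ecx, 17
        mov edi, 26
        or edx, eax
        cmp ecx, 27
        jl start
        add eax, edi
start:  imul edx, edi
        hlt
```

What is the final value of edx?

-104

eax=-8
edx=12
ecx=17
edi=26
edx=12|(-8)=-4
cmp ecx, 27  (cmp 17,27)
jl start: taken
edx=(-4)*26=-104
halt.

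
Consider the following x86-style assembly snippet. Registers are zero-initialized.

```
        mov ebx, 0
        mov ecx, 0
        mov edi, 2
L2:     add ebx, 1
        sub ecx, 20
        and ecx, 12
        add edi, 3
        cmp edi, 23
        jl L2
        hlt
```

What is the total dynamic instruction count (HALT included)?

ebx=0
ecx=0
edi=2
ebx=0+1=1
ecx=0-20=-20
ecx=(-20)&12=12
edi=2+3=5
cmp edi, 23  (cmp 5,23)
jl L2: taken
ebx=1+1=2
ecx=12-20=-8
ecx=(-8)&12=8
edi=5+3=8
cmp edi, 23  (cmp 8,23)
jl L2: taken
ebx=2+1=3
ecx=8-20=-12
ecx=(-12)&12=4
edi=8+3=11
cmp edi, 23  (cmp 11,23)
jl L2: taken
ebx=3+1=4
ecx=4-20=-16
ecx=(-16)&12=0
edi=11+3=14
cmp edi, 23  (cmp 14,23)
jl L2: taken
ebx=4+1=5
ecx=0-20=-20
ecx=(-20)&12=12
edi=14+3=17
cmp edi, 23  (cmp 17,23)
jl L2: taken
ebx=5+1=6
ecx=12-20=-8
ecx=(-8)&12=8
edi=17+3=20
cmp edi, 23  (cmp 20,23)
jl L2: taken
ebx=6+1=7
ecx=8-20=-12
ecx=(-12)&12=4
edi=20+3=23
cmp edi, 23  (cmp 23,23)
jl L2: not taken
halt.
Total executed instructions: 46.

46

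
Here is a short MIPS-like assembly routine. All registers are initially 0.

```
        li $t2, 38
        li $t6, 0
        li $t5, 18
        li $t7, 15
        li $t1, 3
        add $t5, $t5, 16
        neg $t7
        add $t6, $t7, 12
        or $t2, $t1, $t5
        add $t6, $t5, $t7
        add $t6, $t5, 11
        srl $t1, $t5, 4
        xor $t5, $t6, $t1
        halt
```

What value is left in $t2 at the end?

35

li $t2, 38 → $t2=38
li $t6, 0 → $t6=0
li $t5, 18 → $t5=18
li $t7, 15 → $t7=15
li $t1, 3 → $t1=3
add $t5, $t5, 16 → $t5=18+16=34
neg $t7 → $t7=-(15)=-15
add $t6, $t7, 12 → $t6=(-15)+12=-3
or $t2, $t1, $t5 → $t2=3|34=35
add $t6, $t5, $t7 → $t6=34+(-15)=19
add $t6, $t5, 11 → $t6=34+11=45
srl $t1, $t5, 4 → $t1=34>>4=2
xor $t5, $t6, $t1 → $t5=45^2=47
halt.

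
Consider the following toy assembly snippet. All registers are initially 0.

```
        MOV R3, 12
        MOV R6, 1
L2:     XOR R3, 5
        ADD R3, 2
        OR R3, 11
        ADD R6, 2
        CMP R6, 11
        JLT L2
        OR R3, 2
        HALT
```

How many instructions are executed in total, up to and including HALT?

34

MOV R3, 12 → R3=12
MOV R6, 1 → R6=1
XOR R3, 5 → R3=12^5=9
ADD R3, 2 → R3=9+2=11
OR R3, 11 → R3=11|11=11
ADD R6, 2 → R6=1+2=3
CMP R6, 11  (cmp 3,11)
JLT L2: taken
XOR R3, 5 → R3=11^5=14
ADD R3, 2 → R3=14+2=16
OR R3, 11 → R3=16|11=27
ADD R6, 2 → R6=3+2=5
CMP R6, 11  (cmp 5,11)
JLT L2: taken
XOR R3, 5 → R3=27^5=30
ADD R3, 2 → R3=30+2=32
OR R3, 11 → R3=32|11=43
ADD R6, 2 → R6=5+2=7
CMP R6, 11  (cmp 7,11)
JLT L2: taken
XOR R3, 5 → R3=43^5=46
ADD R3, 2 → R3=46+2=48
OR R3, 11 → R3=48|11=59
ADD R6, 2 → R6=7+2=9
CMP R6, 11  (cmp 9,11)
JLT L2: taken
XOR R3, 5 → R3=59^5=62
ADD R3, 2 → R3=62+2=64
OR R3, 11 → R3=64|11=75
ADD R6, 2 → R6=9+2=11
CMP R6, 11  (cmp 11,11)
JLT L2: not taken
OR R3, 2 → R3=75|2=75
halt.
Total executed instructions: 34.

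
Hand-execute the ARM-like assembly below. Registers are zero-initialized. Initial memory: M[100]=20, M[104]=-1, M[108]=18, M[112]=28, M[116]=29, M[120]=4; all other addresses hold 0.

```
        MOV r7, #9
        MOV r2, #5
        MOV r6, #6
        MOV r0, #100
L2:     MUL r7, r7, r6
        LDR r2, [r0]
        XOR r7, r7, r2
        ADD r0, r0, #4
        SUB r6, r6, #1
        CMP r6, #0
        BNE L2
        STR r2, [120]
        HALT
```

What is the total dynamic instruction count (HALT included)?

MOV r7, #9 → r7=9
MOV r2, #5 → r2=5
MOV r6, #6 → r6=6
MOV r0, #100 → r0=100
MUL r7, r7, r6 → r7=9*6=54
LDR r2, [r0] → r2=M[100]=20
XOR r7, r7, r2 → r7=54^20=34
ADD r0, r0, #4 → r0=100+4=104
SUB r6, r6, #1 → r6=6-1=5
CMP r6, #0  (cmp 5,0)
BNE L2: taken
MUL r7, r7, r6 → r7=34*5=170
LDR r2, [r0] → r2=M[104]=-1
XOR r7, r7, r2 → r7=170^(-1)=-171
ADD r0, r0, #4 → r0=104+4=108
SUB r6, r6, #1 → r6=5-1=4
CMP r6, #0  (cmp 4,0)
BNE L2: taken
MUL r7, r7, r6 → r7=(-171)*4=-684
LDR r2, [r0] → r2=M[108]=18
XOR r7, r7, r2 → r7=(-684)^18=-698
ADD r0, r0, #4 → r0=108+4=112
SUB r6, r6, #1 → r6=4-1=3
CMP r6, #0  (cmp 3,0)
BNE L2: taken
MUL r7, r7, r6 → r7=(-698)*3=-2094
LDR r2, [r0] → r2=M[112]=28
XOR r7, r7, r2 → r7=(-2094)^28=-2098
ADD r0, r0, #4 → r0=112+4=116
SUB r6, r6, #1 → r6=3-1=2
CMP r6, #0  (cmp 2,0)
BNE L2: taken
MUL r7, r7, r6 → r7=(-2098)*2=-4196
LDR r2, [r0] → r2=M[116]=29
XOR r7, r7, r2 → r7=(-4196)^29=-4223
ADD r0, r0, #4 → r0=116+4=120
SUB r6, r6, #1 → r6=2-1=1
CMP r6, #0  (cmp 1,0)
BNE L2: taken
MUL r7, r7, r6 → r7=(-4223)*1=-4223
LDR r2, [r0] → r2=M[120]=4
XOR r7, r7, r2 → r7=(-4223)^4=-4219
ADD r0, r0, #4 → r0=120+4=124
SUB r6, r6, #1 → r6=1-1=0
CMP r6, #0  (cmp 0,0)
BNE L2: not taken
STR r2, [120] → M[120]=4
halt.
Total executed instructions: 48.

48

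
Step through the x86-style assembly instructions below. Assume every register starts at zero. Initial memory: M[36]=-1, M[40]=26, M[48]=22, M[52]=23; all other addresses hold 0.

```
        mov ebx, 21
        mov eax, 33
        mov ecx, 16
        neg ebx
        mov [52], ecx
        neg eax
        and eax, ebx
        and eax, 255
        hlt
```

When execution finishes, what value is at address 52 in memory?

ebx=21
eax=33
ecx=16
ebx=-(21)=-21
mov [52], ecx → M[52]=16
eax=-(33)=-33
eax=(-33)&(-21)=-53
eax=(-53)&255=203
halt.

16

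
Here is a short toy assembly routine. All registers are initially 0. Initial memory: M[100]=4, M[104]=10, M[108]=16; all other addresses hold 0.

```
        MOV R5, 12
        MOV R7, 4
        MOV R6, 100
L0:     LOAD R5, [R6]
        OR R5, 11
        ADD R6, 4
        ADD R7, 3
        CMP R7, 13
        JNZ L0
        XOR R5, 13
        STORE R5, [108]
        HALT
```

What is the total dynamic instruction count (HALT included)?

R5=12
R7=4
R6=100
R5=M[100]=4
R5=4|11=15
R6=100+4=104
R7=4+3=7
CMP R7, 13  (cmp 7,13)
JNZ L0: taken
R5=M[104]=10
R5=10|11=11
R6=104+4=108
R7=7+3=10
CMP R7, 13  (cmp 10,13)
JNZ L0: taken
R5=M[108]=16
R5=16|11=27
R6=108+4=112
R7=10+3=13
CMP R7, 13  (cmp 13,13)
JNZ L0: not taken
R5=27^13=22
STORE R5, [108] → M[108]=22
halt.
Total executed instructions: 24.

24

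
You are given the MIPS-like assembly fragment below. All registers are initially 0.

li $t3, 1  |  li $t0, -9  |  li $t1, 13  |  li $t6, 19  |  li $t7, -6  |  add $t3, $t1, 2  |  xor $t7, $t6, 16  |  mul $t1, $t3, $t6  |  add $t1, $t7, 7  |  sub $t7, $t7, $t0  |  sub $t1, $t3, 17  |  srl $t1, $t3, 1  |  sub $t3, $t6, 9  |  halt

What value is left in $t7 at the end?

12

after li $t3, 1: $t3=1
after li $t0, -9: $t0=-9
after li $t1, 13: $t1=13
after li $t6, 19: $t6=19
after li $t7, -6: $t7=-6
after add $t3, $t1, 2: $t3=13+2=15
after xor $t7, $t6, 16: $t7=19^16=3
after mul $t1, $t3, $t6: $t1=15*19=285
after add $t1, $t7, 7: $t1=3+7=10
after sub $t7, $t7, $t0: $t7=3-(-9)=12
after sub $t1, $t3, 17: $t1=15-17=-2
after srl $t1, $t3, 1: $t1=15>>1=7
after sub $t3, $t6, 9: $t3=19-9=10
halt.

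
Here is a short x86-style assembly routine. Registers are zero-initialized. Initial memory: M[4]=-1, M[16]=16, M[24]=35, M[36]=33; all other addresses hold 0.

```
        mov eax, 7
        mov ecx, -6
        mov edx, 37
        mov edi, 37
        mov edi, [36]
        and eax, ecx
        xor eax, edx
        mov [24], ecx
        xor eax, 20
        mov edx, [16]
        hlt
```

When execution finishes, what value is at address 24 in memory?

eax=7
ecx=-6
edx=37
edi=37
edi=M[36]=33
eax=7&(-6)=2
eax=2^37=39
mov [24], ecx → M[24]=-6
eax=39^20=51
edx=M[16]=16
halt.

-6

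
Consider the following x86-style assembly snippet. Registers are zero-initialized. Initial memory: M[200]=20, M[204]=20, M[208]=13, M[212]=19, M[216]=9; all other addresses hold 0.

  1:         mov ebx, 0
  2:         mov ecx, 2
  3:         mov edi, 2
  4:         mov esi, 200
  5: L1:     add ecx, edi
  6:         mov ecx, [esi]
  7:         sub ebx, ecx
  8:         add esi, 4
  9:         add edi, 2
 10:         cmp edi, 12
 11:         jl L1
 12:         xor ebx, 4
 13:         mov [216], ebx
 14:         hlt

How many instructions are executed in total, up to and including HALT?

ebx=0
ecx=2
edi=2
esi=200
ecx=2+2=4
ecx=M[200]=20
ebx=0-20=-20
esi=200+4=204
edi=2+2=4
cmp edi, 12  (cmp 4,12)
jl L1: taken
ecx=20+4=24
ecx=M[204]=20
ebx=(-20)-20=-40
esi=204+4=208
edi=4+2=6
cmp edi, 12  (cmp 6,12)
jl L1: taken
ecx=20+6=26
ecx=M[208]=13
ebx=(-40)-13=-53
esi=208+4=212
edi=6+2=8
cmp edi, 12  (cmp 8,12)
jl L1: taken
ecx=13+8=21
ecx=M[212]=19
ebx=(-53)-19=-72
esi=212+4=216
edi=8+2=10
cmp edi, 12  (cmp 10,12)
jl L1: taken
ecx=19+10=29
ecx=M[216]=9
ebx=(-72)-9=-81
esi=216+4=220
edi=10+2=12
cmp edi, 12  (cmp 12,12)
jl L1: not taken
ebx=(-81)^4=-85
mov [216], ebx → M[216]=-85
halt.
Total executed instructions: 42.

42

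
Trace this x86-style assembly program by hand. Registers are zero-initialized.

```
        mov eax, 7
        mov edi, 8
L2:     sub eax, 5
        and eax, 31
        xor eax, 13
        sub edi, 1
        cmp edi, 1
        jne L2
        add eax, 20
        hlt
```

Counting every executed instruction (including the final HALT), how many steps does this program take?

after mov eax, 7: eax=7
after mov edi, 8: edi=8
after sub eax, 5: eax=7-5=2
after and eax, 31: eax=2&31=2
after xor eax, 13: eax=2^13=15
after sub edi, 1: edi=8-1=7
cmp edi, 1  (cmp 7,1)
jne L2: taken
after sub eax, 5: eax=15-5=10
after and eax, 31: eax=10&31=10
after xor eax, 13: eax=10^13=7
after sub edi, 1: edi=7-1=6
cmp edi, 1  (cmp 6,1)
jne L2: taken
after sub eax, 5: eax=7-5=2
after and eax, 31: eax=2&31=2
after xor eax, 13: eax=2^13=15
after sub edi, 1: edi=6-1=5
cmp edi, 1  (cmp 5,1)
jne L2: taken
after sub eax, 5: eax=15-5=10
after and eax, 31: eax=10&31=10
after xor eax, 13: eax=10^13=7
after sub edi, 1: edi=5-1=4
cmp edi, 1  (cmp 4,1)
jne L2: taken
after sub eax, 5: eax=7-5=2
after and eax, 31: eax=2&31=2
after xor eax, 13: eax=2^13=15
after sub edi, 1: edi=4-1=3
cmp edi, 1  (cmp 3,1)
jne L2: taken
after sub eax, 5: eax=15-5=10
after and eax, 31: eax=10&31=10
after xor eax, 13: eax=10^13=7
after sub edi, 1: edi=3-1=2
cmp edi, 1  (cmp 2,1)
jne L2: taken
after sub eax, 5: eax=7-5=2
after and eax, 31: eax=2&31=2
after xor eax, 13: eax=2^13=15
after sub edi, 1: edi=2-1=1
cmp edi, 1  (cmp 1,1)
jne L2: not taken
after add eax, 20: eax=15+20=35
halt.
Total executed instructions: 46.

46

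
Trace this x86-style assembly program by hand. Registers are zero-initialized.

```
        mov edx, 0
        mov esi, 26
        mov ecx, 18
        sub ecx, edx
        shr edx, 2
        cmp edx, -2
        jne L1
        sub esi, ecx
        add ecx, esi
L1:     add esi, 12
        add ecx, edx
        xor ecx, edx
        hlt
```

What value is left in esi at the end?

38

mov edx, 0 → edx=0
mov esi, 26 → esi=26
mov ecx, 18 → ecx=18
sub ecx, edx → ecx=18-0=18
shr edx, 2 → edx=0>>2=0
cmp edx, -2  (cmp 0,-2)
jne L1: taken
add esi, 12 → esi=26+12=38
add ecx, edx → ecx=18+0=18
xor ecx, edx → ecx=18^0=18
halt.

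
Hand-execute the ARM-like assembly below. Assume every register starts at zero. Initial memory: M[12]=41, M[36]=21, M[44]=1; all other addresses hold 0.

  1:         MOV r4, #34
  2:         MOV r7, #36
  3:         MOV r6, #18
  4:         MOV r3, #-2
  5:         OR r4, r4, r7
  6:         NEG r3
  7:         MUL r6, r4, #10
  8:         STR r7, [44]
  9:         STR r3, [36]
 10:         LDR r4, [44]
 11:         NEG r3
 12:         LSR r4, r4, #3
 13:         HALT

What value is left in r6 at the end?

after MOV r4, #34: r4=34
after MOV r7, #36: r7=36
after MOV r6, #18: r6=18
after MOV r3, #-2: r3=-2
after OR r4, r4, r7: r4=34|36=38
after NEG r3: r3=-(-2)=2
after MUL r6, r4, #10: r6=38*10=380
STR r7, [44] → M[44]=36
STR r3, [36] → M[36]=2
after LDR r4, [44]: r4=M[44]=36
after NEG r3: r3=-(2)=-2
after LSR r4, r4, #3: r4=36>>3=4
halt.

380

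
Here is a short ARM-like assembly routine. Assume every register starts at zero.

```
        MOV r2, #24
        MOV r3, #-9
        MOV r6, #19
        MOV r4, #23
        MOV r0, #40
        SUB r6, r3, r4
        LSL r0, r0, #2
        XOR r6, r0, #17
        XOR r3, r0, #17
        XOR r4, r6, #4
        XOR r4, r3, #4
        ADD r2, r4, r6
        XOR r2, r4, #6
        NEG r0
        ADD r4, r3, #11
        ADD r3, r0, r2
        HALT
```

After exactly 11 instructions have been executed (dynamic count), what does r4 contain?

181

r2=24
r3=-9
r6=19
r4=23
r0=40
r6=(-9)-23=-32
r0=40<<2=160
r6=160^17=177
r3=160^17=177
r4=177^4=181
r4=177^4=181
After step 11: r4 = 181.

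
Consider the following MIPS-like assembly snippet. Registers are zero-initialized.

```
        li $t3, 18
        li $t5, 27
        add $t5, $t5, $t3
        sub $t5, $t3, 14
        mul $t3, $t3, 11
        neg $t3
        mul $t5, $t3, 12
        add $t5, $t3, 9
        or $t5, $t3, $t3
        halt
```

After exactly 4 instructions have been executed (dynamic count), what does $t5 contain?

4

$t3=18
$t5=27
$t5=27+18=45
$t5=18-14=4
After step 4: $t5 = 4.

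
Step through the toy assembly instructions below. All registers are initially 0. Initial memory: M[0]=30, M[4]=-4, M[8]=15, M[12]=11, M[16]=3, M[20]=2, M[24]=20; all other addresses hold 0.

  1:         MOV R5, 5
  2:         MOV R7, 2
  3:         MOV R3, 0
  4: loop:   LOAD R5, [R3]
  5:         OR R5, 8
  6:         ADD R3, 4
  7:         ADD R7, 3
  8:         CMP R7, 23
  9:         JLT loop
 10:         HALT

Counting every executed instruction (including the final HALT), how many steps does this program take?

46

MOV R5, 5 → R5=5
MOV R7, 2 → R7=2
MOV R3, 0 → R3=0
LOAD R5, [R3] → R5=M[0]=30
OR R5, 8 → R5=30|8=30
ADD R3, 4 → R3=0+4=4
ADD R7, 3 → R7=2+3=5
CMP R7, 23  (cmp 5,23)
JLT loop: taken
LOAD R5, [R3] → R5=M[4]=-4
OR R5, 8 → R5=(-4)|8=-4
ADD R3, 4 → R3=4+4=8
ADD R7, 3 → R7=5+3=8
CMP R7, 23  (cmp 8,23)
JLT loop: taken
LOAD R5, [R3] → R5=M[8]=15
OR R5, 8 → R5=15|8=15
ADD R3, 4 → R3=8+4=12
ADD R7, 3 → R7=8+3=11
CMP R7, 23  (cmp 11,23)
JLT loop: taken
LOAD R5, [R3] → R5=M[12]=11
OR R5, 8 → R5=11|8=11
ADD R3, 4 → R3=12+4=16
ADD R7, 3 → R7=11+3=14
CMP R7, 23  (cmp 14,23)
JLT loop: taken
LOAD R5, [R3] → R5=M[16]=3
OR R5, 8 → R5=3|8=11
ADD R3, 4 → R3=16+4=20
ADD R7, 3 → R7=14+3=17
CMP R7, 23  (cmp 17,23)
JLT loop: taken
LOAD R5, [R3] → R5=M[20]=2
OR R5, 8 → R5=2|8=10
ADD R3, 4 → R3=20+4=24
ADD R7, 3 → R7=17+3=20
CMP R7, 23  (cmp 20,23)
JLT loop: taken
LOAD R5, [R3] → R5=M[24]=20
OR R5, 8 → R5=20|8=28
ADD R3, 4 → R3=24+4=28
ADD R7, 3 → R7=20+3=23
CMP R7, 23  (cmp 23,23)
JLT loop: not taken
halt.
Total executed instructions: 46.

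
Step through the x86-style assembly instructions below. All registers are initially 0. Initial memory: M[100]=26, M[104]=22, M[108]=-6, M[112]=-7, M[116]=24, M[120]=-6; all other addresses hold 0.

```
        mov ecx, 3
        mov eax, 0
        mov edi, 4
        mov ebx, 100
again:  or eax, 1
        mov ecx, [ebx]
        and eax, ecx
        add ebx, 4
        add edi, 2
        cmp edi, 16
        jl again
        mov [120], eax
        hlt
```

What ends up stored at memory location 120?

mov ecx, 3 → ecx=3
mov eax, 0 → eax=0
mov edi, 4 → edi=4
mov ebx, 100 → ebx=100
or eax, 1 → eax=0|1=1
mov ecx, [ebx] → ecx=M[100]=26
and eax, ecx → eax=1&26=0
add ebx, 4 → ebx=100+4=104
add edi, 2 → edi=4+2=6
cmp edi, 16  (cmp 6,16)
jl again: taken
or eax, 1 → eax=0|1=1
mov ecx, [ebx] → ecx=M[104]=22
and eax, ecx → eax=1&22=0
add ebx, 4 → ebx=104+4=108
add edi, 2 → edi=6+2=8
cmp edi, 16  (cmp 8,16)
jl again: taken
or eax, 1 → eax=0|1=1
mov ecx, [ebx] → ecx=M[108]=-6
and eax, ecx → eax=1&(-6)=0
add ebx, 4 → ebx=108+4=112
add edi, 2 → edi=8+2=10
cmp edi, 16  (cmp 10,16)
jl again: taken
or eax, 1 → eax=0|1=1
mov ecx, [ebx] → ecx=M[112]=-7
and eax, ecx → eax=1&(-7)=1
add ebx, 4 → ebx=112+4=116
add edi, 2 → edi=10+2=12
cmp edi, 16  (cmp 12,16)
jl again: taken
or eax, 1 → eax=1|1=1
mov ecx, [ebx] → ecx=M[116]=24
and eax, ecx → eax=1&24=0
add ebx, 4 → ebx=116+4=120
add edi, 2 → edi=12+2=14
cmp edi, 16  (cmp 14,16)
jl again: taken
or eax, 1 → eax=0|1=1
mov ecx, [ebx] → ecx=M[120]=-6
and eax, ecx → eax=1&(-6)=0
add ebx, 4 → ebx=120+4=124
add edi, 2 → edi=14+2=16
cmp edi, 16  (cmp 16,16)
jl again: not taken
mov [120], eax → M[120]=0
halt.

0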